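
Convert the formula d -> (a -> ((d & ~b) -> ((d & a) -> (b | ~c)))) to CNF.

d -> (a -> ((d & ~b) -> ((d & a) -> (b | ~c))))
≡ ~d | (a -> ((d & ~b) -> ((d & a) -> (b | ~c))))
≡ ~d | ~a | ((d & ~b) -> ((d & a) -> (b | ~c)))
≡ ~d | ~a | ~(d & ~b) | ((d & a) -> (b | ~c))
≡ ~d | ~a | ~(d & ~b) | ~(d & a) | b | ~c
≡ ~d | ~a | ~d | ~~b | ~(d & a) | b | ~c
≡ ~d | ~a | ~d | b | ~(d & a) | b | ~c
≡ ~d | ~a | ~d | b | ~d | ~a | b | ~c
≡ ~d | ~a | b | ~c

~d | ~a | b | ~c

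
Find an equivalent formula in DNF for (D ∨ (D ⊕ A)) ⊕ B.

D ∧ ¬B ∨ ¬D ∧ A ∧ ¬B ∨ ¬D ∧ ¬A ∧ B

(D ∨ (D ⊕ A)) ⊕ B
⇔ (D ∨ (D ⊕ A)) ∧ ¬B ∨ ¬(D ∨ (D ⊕ A)) ∧ B   [expand ⊕]
⇔ (D ∨ D ∧ ¬A ∨ ¬D ∧ A) ∧ ¬B ∨ ¬(D ∨ (D ⊕ A)) ∧ B   [expand ⊕]
⇔ (D ∨ D ∧ ¬A ∨ ¬D ∧ A) ∧ ¬B ∨ ¬(D ∨ D ∧ ¬A ∨ ¬D ∧ A) ∧ B   [expand ⊕]
⇔ (D ∨ D ∧ ¬A ∨ ¬D ∧ A) ∧ ¬B ∨ ¬D ∧ ¬(D ∧ ¬A) ∧ ¬(¬D ∧ A) ∧ B   [De Morgan]
⇔ (D ∨ D ∧ ¬A ∨ ¬D ∧ A) ∧ ¬B ∨ ¬D ∧ (¬D ∨ ¬¬A) ∧ ¬(¬D ∧ A) ∧ B   [De Morgan]
⇔ (D ∨ D ∧ ¬A ∨ ¬D ∧ A) ∧ ¬B ∨ ¬D ∧ (¬D ∨ A) ∧ ¬(¬D ∧ A) ∧ B   [double negation]
⇔ (D ∨ D ∧ ¬A ∨ ¬D ∧ A) ∧ ¬B ∨ ¬D ∧ (¬D ∨ A) ∧ (¬¬D ∨ ¬A) ∧ B   [De Morgan]
⇔ (D ∨ D ∧ ¬A ∨ ¬D ∧ A) ∧ ¬B ∨ ¬D ∧ (¬D ∨ A) ∧ (D ∨ ¬A) ∧ B   [double negation]
⇔ D ∧ ¬B ∨ D ∧ ¬A ∧ ¬B ∨ ¬D ∧ A ∧ ¬B ∨ ¬D ∧ ¬D ∧ D ∧ B ∨ ¬D ∧ ¬D ∧ ¬A ∧ B ∨ ¬D ∧ A ∧ D ∧ B ∨ ¬D ∧ A ∧ ¬A ∧ B   [distribute ∧ over ∨]
⇔ D ∧ ¬B ∨ ¬D ∧ A ∧ ¬B ∨ ¬D ∧ ¬A ∧ B   [simplify]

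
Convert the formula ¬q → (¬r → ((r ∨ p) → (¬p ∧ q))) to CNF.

q ∨ r ∨ ¬p

¬q → (¬r → ((r ∨ p) → (¬p ∧ q)))
≡ ¬¬q ∨ (¬r → ((r ∨ p) → (¬p ∧ q)))   — eliminate →
≡ ¬¬q ∨ ¬¬r ∨ ((r ∨ p) → (¬p ∧ q))   — eliminate →
≡ ¬¬q ∨ ¬¬r ∨ ¬(r ∨ p) ∨ (¬p ∧ q)   — eliminate →
≡ q ∨ ¬¬r ∨ ¬(r ∨ p) ∨ (¬p ∧ q)   — double negation
≡ q ∨ r ∨ ¬(r ∨ p) ∨ (¬p ∧ q)   — double negation
≡ q ∨ r ∨ (¬r ∧ ¬p) ∨ (¬p ∧ q)   — De Morgan
≡ (q ∨ r ∨ ¬r ∨ ¬p) ∧ (q ∨ r ∨ ¬r ∨ q) ∧ (q ∨ r ∨ ¬p ∨ ¬p) ∧ (q ∨ r ∨ ¬p ∨ q)   — distribute ∨ over ∧
≡ q ∨ r ∨ ¬p   — simplify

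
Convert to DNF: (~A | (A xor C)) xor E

(~A | (A xor C)) xor E
= ((~A | (A xor C)) & ~E) | (~(~A | (A xor C)) & E)
= ((~A | (A & ~C) | (~A & C)) & ~E) | (~(~A | (A xor C)) & E)
= ((~A | (A & ~C) | (~A & C)) & ~E) | (~(~A | (A & ~C) | (~A & C)) & E)
= ((~A | (A & ~C) | (~A & C)) & ~E) | (~~A & ~(A & ~C) & ~(~A & C) & E)
= ((~A | (A & ~C) | (~A & C)) & ~E) | (A & ~(A & ~C) & ~(~A & C) & E)
= ((~A | (A & ~C) | (~A & C)) & ~E) | (A & (~A | ~~C) & ~(~A & C) & E)
= ((~A | (A & ~C) | (~A & C)) & ~E) | (A & (~A | C) & ~(~A & C) & E)
= ((~A | (A & ~C) | (~A & C)) & ~E) | (A & (~A | C) & (~~A | ~C) & E)
= ((~A | (A & ~C) | (~A & C)) & ~E) | (A & (~A | C) & (A | ~C) & E)
= (~A & ~E) | (A & ~C & ~E) | (~A & C & ~E) | (A & ~A & A & E) | (A & ~A & ~C & E) | (A & C & A & E) | (A & C & ~C & E)
= (~A & ~E) | (A & ~C & ~E) | (A & C & E)

(~A & ~E) | (A & ~C & ~E) | (A & C & E)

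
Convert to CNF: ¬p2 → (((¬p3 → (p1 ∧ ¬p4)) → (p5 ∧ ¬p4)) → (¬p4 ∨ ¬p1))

p2 ∨ p3 ∨ ¬p4 ∨ ¬p1

¬p2 → (((¬p3 → (p1 ∧ ¬p4)) → (p5 ∧ ¬p4)) → (¬p4 ∨ ¬p1))
= ¬¬p2 ∨ (((¬p3 → (p1 ∧ ¬p4)) → (p5 ∧ ¬p4)) → (¬p4 ∨ ¬p1))   [eliminate →]
= ¬¬p2 ∨ ¬((¬p3 → (p1 ∧ ¬p4)) → (p5 ∧ ¬p4)) ∨ ¬p4 ∨ ¬p1   [eliminate →]
= ¬¬p2 ∨ ¬(¬(¬p3 → (p1 ∧ ¬p4)) ∨ (p5 ∧ ¬p4)) ∨ ¬p4 ∨ ¬p1   [eliminate →]
= ¬¬p2 ∨ ¬(¬(¬¬p3 ∨ (p1 ∧ ¬p4)) ∨ (p5 ∧ ¬p4)) ∨ ¬p4 ∨ ¬p1   [eliminate →]
= p2 ∨ ¬(¬(¬¬p3 ∨ (p1 ∧ ¬p4)) ∨ (p5 ∧ ¬p4)) ∨ ¬p4 ∨ ¬p1   [double negation]
= p2 ∨ (¬¬(¬¬p3 ∨ (p1 ∧ ¬p4)) ∧ ¬(p5 ∧ ¬p4)) ∨ ¬p4 ∨ ¬p1   [De Morgan]
= p2 ∨ ((¬¬p3 ∨ (p1 ∧ ¬p4)) ∧ ¬(p5 ∧ ¬p4)) ∨ ¬p4 ∨ ¬p1   [double negation]
= p2 ∨ ((p3 ∨ (p1 ∧ ¬p4)) ∧ ¬(p5 ∧ ¬p4)) ∨ ¬p4 ∨ ¬p1   [double negation]
= p2 ∨ ((p3 ∨ (p1 ∧ ¬p4)) ∧ (¬p5 ∨ ¬¬p4)) ∨ ¬p4 ∨ ¬p1   [De Morgan]
= p2 ∨ ((p3 ∨ (p1 ∧ ¬p4)) ∧ (¬p5 ∨ p4)) ∨ ¬p4 ∨ ¬p1   [double negation]
= (p2 ∨ p3 ∨ p1 ∨ ¬p4 ∨ ¬p1) ∧ (p2 ∨ p3 ∨ ¬p4 ∨ ¬p4 ∨ ¬p1) ∧ (p2 ∨ ¬p5 ∨ p4 ∨ ¬p4 ∨ ¬p1)   [distribute ∨ over ∧]
= p2 ∨ p3 ∨ ¬p4 ∨ ¬p1   [simplify]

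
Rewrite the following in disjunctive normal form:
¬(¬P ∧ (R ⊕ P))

¬(¬P ∧ (R ⊕ P))
= ¬(¬P ∧ (R ∧ ¬P ∨ ¬R ∧ P))   [expand ⊕]
= ¬¬P ∨ ¬(R ∧ ¬P ∨ ¬R ∧ P)   [De Morgan]
= P ∨ ¬(R ∧ ¬P ∨ ¬R ∧ P)   [double negation]
= P ∨ ¬(R ∧ ¬P) ∧ ¬(¬R ∧ P)   [De Morgan]
= P ∨ (¬R ∨ ¬¬P) ∧ ¬(¬R ∧ P)   [De Morgan]
= P ∨ (¬R ∨ P) ∧ ¬(¬R ∧ P)   [double negation]
= P ∨ (¬R ∨ P) ∧ (¬¬R ∨ ¬P)   [De Morgan]
= P ∨ (¬R ∨ P) ∧ (R ∨ ¬P)   [double negation]
= P ∨ ¬R ∧ R ∨ ¬R ∧ ¬P ∨ P ∧ R ∨ P ∧ ¬P   [distribute ∧ over ∨]
= P ∨ ¬R ∧ ¬P   [simplify]

P ∨ ¬R ∧ ¬P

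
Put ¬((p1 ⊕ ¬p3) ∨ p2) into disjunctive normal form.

¬((p1 ⊕ ¬p3) ∨ p2)
⇔ ¬((p1 ∧ ¬¬p3) ∨ (¬p1 ∧ ¬p3) ∨ p2)   (expand ⊕)
⇔ ¬(p1 ∧ ¬¬p3) ∧ ¬(¬p1 ∧ ¬p3) ∧ ¬p2   (De Morgan)
⇔ (¬p1 ∨ ¬¬¬p3) ∧ ¬(¬p1 ∧ ¬p3) ∧ ¬p2   (De Morgan)
⇔ (¬p1 ∨ ¬p3) ∧ ¬(¬p1 ∧ ¬p3) ∧ ¬p2   (double negation)
⇔ (¬p1 ∨ ¬p3) ∧ (¬¬p1 ∨ ¬¬p3) ∧ ¬p2   (De Morgan)
⇔ (¬p1 ∨ ¬p3) ∧ (p1 ∨ ¬¬p3) ∧ ¬p2   (double negation)
⇔ (¬p1 ∨ ¬p3) ∧ (p1 ∨ p3) ∧ ¬p2   (double negation)
⇔ (¬p1 ∧ p1 ∧ ¬p2) ∨ (¬p1 ∧ p3 ∧ ¬p2) ∨ (¬p3 ∧ p1 ∧ ¬p2) ∨ (¬p3 ∧ p3 ∧ ¬p2)   (distribute ∧ over ∨)
⇔ (¬p1 ∧ p3 ∧ ¬p2) ∨ (¬p3 ∧ p1 ∧ ¬p2)   (simplify)

(¬p1 ∧ p3 ∧ ¬p2) ∨ (¬p3 ∧ p1 ∧ ¬p2)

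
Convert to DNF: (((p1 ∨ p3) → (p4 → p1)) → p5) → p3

(¬p1 ∧ ¬p3 ∧ ¬p5) ∨ (¬p4 ∧ ¬p5) ∨ (p1 ∧ ¬p5) ∨ p3

(((p1 ∨ p3) → (p4 → p1)) → p5) → p3
⇔ ¬(((p1 ∨ p3) → (p4 → p1)) → p5) ∨ p3   — eliminate →
⇔ ¬(¬((p1 ∨ p3) → (p4 → p1)) ∨ p5) ∨ p3   — eliminate →
⇔ ¬(¬(¬(p1 ∨ p3) ∨ (p4 → p1)) ∨ p5) ∨ p3   — eliminate →
⇔ ¬(¬(¬(p1 ∨ p3) ∨ ¬p4 ∨ p1) ∨ p5) ∨ p3   — eliminate →
⇔ (¬¬(¬(p1 ∨ p3) ∨ ¬p4 ∨ p1) ∧ ¬p5) ∨ p3   — De Morgan
⇔ ((¬(p1 ∨ p3) ∨ ¬p4 ∨ p1) ∧ ¬p5) ∨ p3   — double negation
⇔ (((¬p1 ∧ ¬p3) ∨ ¬p4 ∨ p1) ∧ ¬p5) ∨ p3   — De Morgan
⇔ (¬p1 ∧ ¬p3 ∧ ¬p5) ∨ (¬p4 ∧ ¬p5) ∨ (p1 ∧ ¬p5) ∨ p3   — distribute ∧ over ∨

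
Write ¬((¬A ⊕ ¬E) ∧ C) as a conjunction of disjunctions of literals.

¬((¬A ⊕ ¬E) ∧ C)
≡ ¬((¬A ∨ ¬E) ∧ ¬(¬A ∧ ¬E) ∧ C)   [expand ⊕]
≡ ¬(¬A ∨ ¬E) ∨ ¬¬(¬A ∧ ¬E) ∨ ¬C   [De Morgan]
≡ (¬¬A ∧ ¬¬E) ∨ ¬¬(¬A ∧ ¬E) ∨ ¬C   [De Morgan]
≡ (A ∧ ¬¬E) ∨ ¬¬(¬A ∧ ¬E) ∨ ¬C   [double negation]
≡ (A ∧ E) ∨ ¬¬(¬A ∧ ¬E) ∨ ¬C   [double negation]
≡ (A ∧ E) ∨ (¬A ∧ ¬E) ∨ ¬C   [double negation]
≡ (A ∨ ¬A ∨ ¬C) ∧ (A ∨ ¬E ∨ ¬C) ∧ (E ∨ ¬A ∨ ¬C) ∧ (E ∨ ¬E ∨ ¬C)   [distribute ∨ over ∧]
≡ (A ∨ ¬E ∨ ¬C) ∧ (E ∨ ¬A ∨ ¬C)   [simplify]

(A ∨ ¬E ∨ ¬C) ∧ (E ∨ ¬A ∨ ¬C)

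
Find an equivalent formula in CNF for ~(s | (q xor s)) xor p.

~(s | (q xor s)) xor p
= (~(s | (q xor s)) | p) & ~(~(s | (q xor s)) & p)   — expand xor
= (~(s | ((q | s) & ~(q & s))) | p) & ~(~(s | (q xor s)) & p)   — expand xor
= (~(s | ((q | s) & ~(q & s))) | p) & ~(~(s | ((q | s) & ~(q & s))) & p)   — expand xor
= ((~s & ~((q | s) & ~(q & s))) | p) & ~(~(s | ((q | s) & ~(q & s))) & p)   — De Morgan
= ((~s & (~(q | s) | ~~(q & s))) | p) & ~(~(s | ((q | s) & ~(q & s))) & p)   — De Morgan
= ((~s & ((~q & ~s) | ~~(q & s))) | p) & ~(~(s | ((q | s) & ~(q & s))) & p)   — De Morgan
= ((~s & ((~q & ~s) | (q & s))) | p) & ~(~(s | ((q | s) & ~(q & s))) & p)   — double negation
= ((~s & ((~q & ~s) | (q & s))) | p) & (~~(s | ((q | s) & ~(q & s))) | ~p)   — De Morgan
= ((~s & ((~q & ~s) | (q & s))) | p) & (s | ((q | s) & ~(q & s)) | ~p)   — double negation
= ((~s & ((~q & ~s) | (q & s))) | p) & (s | ((q | s) & (~q | ~s)) | ~p)   — De Morgan
= (~s | p) & (~q | q | p) & (~q | s | p) & (~s | q | p) & (~s | s | p) & (s | q | s | ~p) & (s | ~q | ~s | ~p)   — distribute | over &
= (~s | p) & (~q | s | p) & (s | q | ~p)   — simplify

(~s | p) & (~q | s | p) & (s | q | ~p)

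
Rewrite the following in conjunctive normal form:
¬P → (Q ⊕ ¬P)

¬P → (Q ⊕ ¬P)
≡ ¬¬P ∨ (Q ⊕ ¬P)   [eliminate →]
≡ ¬¬P ∨ ((Q ∨ ¬P) ∧ ¬(Q ∧ ¬P))   [expand ⊕]
≡ P ∨ ((Q ∨ ¬P) ∧ ¬(Q ∧ ¬P))   [double negation]
≡ P ∨ ((Q ∨ ¬P) ∧ (¬Q ∨ ¬¬P))   [De Morgan]
≡ P ∨ ((Q ∨ ¬P) ∧ (¬Q ∨ P))   [double negation]
≡ (P ∨ Q ∨ ¬P) ∧ (P ∨ ¬Q ∨ P)   [distribute ∨ over ∧]
≡ P ∨ ¬Q   [simplify]

P ∨ ¬Q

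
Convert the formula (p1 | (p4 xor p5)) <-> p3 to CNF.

(~p1 | p3) & (~p4 | p5 | p3) & (~p5 | p4 | p3) & (~p3 | p1 | p4 | p5) & (~p3 | p1 | ~p4 | ~p5)

(p1 | (p4 xor p5)) <-> p3
≡ ((p1 | (p4 xor p5)) -> p3) & (p3 -> (p1 | (p4 xor p5)))   [eliminate <->]
≡ (~(p1 | (p4 xor p5)) | p3) & (p3 -> (p1 | (p4 xor p5)))   [eliminate ->]
≡ (~(p1 | ((p4 | p5) & ~(p4 & p5))) | p3) & (p3 -> (p1 | (p4 xor p5)))   [expand xor]
≡ (~(p1 | ((p4 | p5) & ~(p4 & p5))) | p3) & (~p3 | p1 | (p4 xor p5))   [eliminate ->]
≡ (~(p1 | ((p4 | p5) & ~(p4 & p5))) | p3) & (~p3 | p1 | ((p4 | p5) & ~(p4 & p5)))   [expand xor]
≡ ((~p1 & ~((p4 | p5) & ~(p4 & p5))) | p3) & (~p3 | p1 | ((p4 | p5) & ~(p4 & p5)))   [De Morgan]
≡ ((~p1 & (~(p4 | p5) | ~~(p4 & p5))) | p3) & (~p3 | p1 | ((p4 | p5) & ~(p4 & p5)))   [De Morgan]
≡ ((~p1 & ((~p4 & ~p5) | ~~(p4 & p5))) | p3) & (~p3 | p1 | ((p4 | p5) & ~(p4 & p5)))   [De Morgan]
≡ ((~p1 & ((~p4 & ~p5) | (p4 & p5))) | p3) & (~p3 | p1 | ((p4 | p5) & ~(p4 & p5)))   [double negation]
≡ ((~p1 & ((~p4 & ~p5) | (p4 & p5))) | p3) & (~p3 | p1 | ((p4 | p5) & (~p4 | ~p5)))   [De Morgan]
≡ (~p1 | p3) & (~p4 | p4 | p3) & (~p4 | p5 | p3) & (~p5 | p4 | p3) & (~p5 | p5 | p3) & (~p3 | p1 | p4 | p5) & (~p3 | p1 | ~p4 | ~p5)   [distribute | over &]
≡ (~p1 | p3) & (~p4 | p5 | p3) & (~p5 | p4 | p3) & (~p3 | p1 | p4 | p5) & (~p3 | p1 | ~p4 | ~p5)   [simplify]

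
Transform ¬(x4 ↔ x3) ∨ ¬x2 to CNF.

¬(x4 ↔ x3) ∨ ¬x2
≡ ¬((x4 → x3) ∧ (x3 → x4)) ∨ ¬x2
≡ ¬((¬x4 ∨ x3) ∧ (x3 → x4)) ∨ ¬x2
≡ ¬((¬x4 ∨ x3) ∧ (¬x3 ∨ x4)) ∨ ¬x2
≡ ¬(¬x4 ∨ x3) ∨ ¬(¬x3 ∨ x4) ∨ ¬x2
≡ ¬¬x4 ∧ ¬x3 ∨ ¬(¬x3 ∨ x4) ∨ ¬x2
≡ x4 ∧ ¬x3 ∨ ¬(¬x3 ∨ x4) ∨ ¬x2
≡ x4 ∧ ¬x3 ∨ ¬¬x3 ∧ ¬x4 ∨ ¬x2
≡ x4 ∧ ¬x3 ∨ x3 ∧ ¬x4 ∨ ¬x2
≡ (x4 ∨ x3 ∨ ¬x2) ∧ (x4 ∨ ¬x4 ∨ ¬x2) ∧ (¬x3 ∨ x3 ∨ ¬x2) ∧ (¬x3 ∨ ¬x4 ∨ ¬x2)
≡ (x4 ∨ x3 ∨ ¬x2) ∧ (¬x3 ∨ ¬x4 ∨ ¬x2)

(x4 ∨ x3 ∨ ¬x2) ∧ (¬x3 ∨ ¬x4 ∨ ¬x2)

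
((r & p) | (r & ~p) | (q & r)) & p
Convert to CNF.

((r & p) | (r & ~p) | (q & r)) & p
⇔ (r | r | q) & (r | r | r) & (r | ~p | q) & (r | ~p | r) & (p | r | q) & (p | r | r) & (p | ~p | q) & (p | ~p | r) & p   (distribute | over &)
⇔ r & p   (simplify)

r & p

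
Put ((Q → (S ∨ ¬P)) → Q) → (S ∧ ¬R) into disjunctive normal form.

¬Q ∨ (S ∧ ¬R)

((Q → (S ∨ ¬P)) → Q) → (S ∧ ¬R)
= ¬((Q → (S ∨ ¬P)) → Q) ∨ (S ∧ ¬R)   [eliminate →]
= ¬(¬(Q → (S ∨ ¬P)) ∨ Q) ∨ (S ∧ ¬R)   [eliminate →]
= ¬(¬(¬Q ∨ S ∨ ¬P) ∨ Q) ∨ (S ∧ ¬R)   [eliminate →]
= (¬¬(¬Q ∨ S ∨ ¬P) ∧ ¬Q) ∨ (S ∧ ¬R)   [De Morgan]
= ((¬Q ∨ S ∨ ¬P) ∧ ¬Q) ∨ (S ∧ ¬R)   [double negation]
= (¬Q ∧ ¬Q) ∨ (S ∧ ¬Q) ∨ (¬P ∧ ¬Q) ∨ (S ∧ ¬R)   [distribute ∧ over ∨]
= ¬Q ∨ (S ∧ ¬R)   [simplify]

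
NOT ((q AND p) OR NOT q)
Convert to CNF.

(NOT q OR NOT p) AND q

NOT ((q AND p) OR NOT q)
≡ NOT (q AND p) AND NOT NOT q   [De Morgan]
≡ (NOT q OR NOT p) AND NOT NOT q   [De Morgan]
≡ (NOT q OR NOT p) AND q   [double negation]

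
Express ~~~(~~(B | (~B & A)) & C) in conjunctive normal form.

~~~(~~(B | (~B & A)) & C)
⇔ ~(~~(B | (~B & A)) & C)   [double negation]
⇔ ~~~(B | (~B & A)) | ~C   [De Morgan]
⇔ ~(B | (~B & A)) | ~C   [double negation]
⇔ (~B & ~(~B & A)) | ~C   [De Morgan]
⇔ (~B & (~~B | ~A)) | ~C   [De Morgan]
⇔ (~B & (B | ~A)) | ~C   [double negation]
⇔ (~B | ~C) & (B | ~A | ~C)   [distribute | over &]

(~B | ~C) & (B | ~A | ~C)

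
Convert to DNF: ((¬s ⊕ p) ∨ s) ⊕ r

(¬s ∧ ¬p ∧ ¬r) ∨ (s ∧ ¬r) ∨ (p ∧ ¬s ∧ r)

((¬s ⊕ p) ∨ s) ⊕ r
≡ (((¬s ⊕ p) ∨ s) ∧ ¬r) ∨ (¬((¬s ⊕ p) ∨ s) ∧ r)
≡ (((¬s ∧ ¬p) ∨ (¬¬s ∧ p) ∨ s) ∧ ¬r) ∨ (¬((¬s ⊕ p) ∨ s) ∧ r)
≡ (((¬s ∧ ¬p) ∨ (¬¬s ∧ p) ∨ s) ∧ ¬r) ∨ (¬((¬s ∧ ¬p) ∨ (¬¬s ∧ p) ∨ s) ∧ r)
≡ (((¬s ∧ ¬p) ∨ (s ∧ p) ∨ s) ∧ ¬r) ∨ (¬((¬s ∧ ¬p) ∨ (¬¬s ∧ p) ∨ s) ∧ r)
≡ (((¬s ∧ ¬p) ∨ (s ∧ p) ∨ s) ∧ ¬r) ∨ (¬(¬s ∧ ¬p) ∧ ¬(¬¬s ∧ p) ∧ ¬s ∧ r)
≡ (((¬s ∧ ¬p) ∨ (s ∧ p) ∨ s) ∧ ¬r) ∨ ((¬¬s ∨ ¬¬p) ∧ ¬(¬¬s ∧ p) ∧ ¬s ∧ r)
≡ (((¬s ∧ ¬p) ∨ (s ∧ p) ∨ s) ∧ ¬r) ∨ ((s ∨ ¬¬p) ∧ ¬(¬¬s ∧ p) ∧ ¬s ∧ r)
≡ (((¬s ∧ ¬p) ∨ (s ∧ p) ∨ s) ∧ ¬r) ∨ ((s ∨ p) ∧ ¬(¬¬s ∧ p) ∧ ¬s ∧ r)
≡ (((¬s ∧ ¬p) ∨ (s ∧ p) ∨ s) ∧ ¬r) ∨ ((s ∨ p) ∧ (¬¬¬s ∨ ¬p) ∧ ¬s ∧ r)
≡ (((¬s ∧ ¬p) ∨ (s ∧ p) ∨ s) ∧ ¬r) ∨ ((s ∨ p) ∧ (¬s ∨ ¬p) ∧ ¬s ∧ r)
≡ (¬s ∧ ¬p ∧ ¬r) ∨ (s ∧ p ∧ ¬r) ∨ (s ∧ ¬r) ∨ (s ∧ ¬s ∧ ¬s ∧ r) ∨ (s ∧ ¬p ∧ ¬s ∧ r) ∨ (p ∧ ¬s ∧ ¬s ∧ r) ∨ (p ∧ ¬p ∧ ¬s ∧ r)
≡ (¬s ∧ ¬p ∧ ¬r) ∨ (s ∧ ¬r) ∨ (p ∧ ¬s ∧ r)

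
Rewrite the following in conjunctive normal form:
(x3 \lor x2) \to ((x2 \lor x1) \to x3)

\lnot x2 \lor x3

(x3 \lor x2) \to ((x2 \lor x1) \to x3)
≡ \lnot (x3 \lor x2) \lor ((x2 \lor x1) \to x3)   — eliminate \to
≡ \lnot (x3 \lor x2) \lor \lnot (x2 \lor x1) \lor x3   — eliminate \to
≡ (\lnot x3 \land \lnot x2) \lor \lnot (x2 \lor x1) \lor x3   — De Morgan
≡ (\lnot x3 \land \lnot x2) \lor (\lnot x2 \land \lnot x1) \lor x3   — De Morgan
≡ (\lnot x3 \lor \lnot x2 \lor x3) \land (\lnot x3 \lor \lnot x1 \lor x3) \land (\lnot x2 \lor \lnot x2 \lor x3) \land (\lnot x2 \lor \lnot x1 \lor x3)   — distribute \lor over \land
≡ \lnot x2 \lor x3   — simplify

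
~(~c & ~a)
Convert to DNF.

c | a

~(~c & ~a)
⇔ ~~c | ~~a   — De Morgan
⇔ c | ~~a   — double negation
⇔ c | a   — double negation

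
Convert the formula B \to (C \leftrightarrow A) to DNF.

\lnot B \lor (\lnot C \land \lnot A) \lor (A \land C)

B \to (C \leftrightarrow A)
⇔ \lnot B \lor (C \leftrightarrow A)   (eliminate \to)
⇔ \lnot B \lor ((C \to A) \land (A \to C))   (eliminate \leftrightarrow)
⇔ \lnot B \lor ((\lnot C \lor A) \land (A \to C))   (eliminate \to)
⇔ \lnot B \lor ((\lnot C \lor A) \land (\lnot A \lor C))   (eliminate \to)
⇔ \lnot B \lor (\lnot C \land \lnot A) \lor (\lnot C \land C) \lor (A \land \lnot A) \lor (A \land C)   (distribute \land over \lor)
⇔ \lnot B \lor (\lnot C \land \lnot A) \lor (A \land C)   (simplify)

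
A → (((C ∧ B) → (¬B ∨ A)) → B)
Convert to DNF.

A → (((C ∧ B) → (¬B ∨ A)) → B)
≡ ¬A ∨ (((C ∧ B) → (¬B ∨ A)) → B)   — eliminate →
≡ ¬A ∨ ¬((C ∧ B) → (¬B ∨ A)) ∨ B   — eliminate →
≡ ¬A ∨ ¬(¬(C ∧ B) ∨ ¬B ∨ A) ∨ B   — eliminate →
≡ ¬A ∨ (¬¬(C ∧ B) ∧ ¬¬B ∧ ¬A) ∨ B   — De Morgan
≡ ¬A ∨ (C ∧ B ∧ ¬¬B ∧ ¬A) ∨ B   — double negation
≡ ¬A ∨ (C ∧ B ∧ B ∧ ¬A) ∨ B   — double negation
≡ ¬A ∨ B   — simplify

¬A ∨ B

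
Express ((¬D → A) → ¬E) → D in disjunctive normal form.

(A ∧ E) ∨ D

((¬D → A) → ¬E) → D
= ¬((¬D → A) → ¬E) ∨ D   [eliminate →]
= ¬(¬(¬D → A) ∨ ¬E) ∨ D   [eliminate →]
= ¬(¬(¬¬D ∨ A) ∨ ¬E) ∨ D   [eliminate →]
= (¬¬(¬¬D ∨ A) ∧ ¬¬E) ∨ D   [De Morgan]
= ((¬¬D ∨ A) ∧ ¬¬E) ∨ D   [double negation]
= ((D ∨ A) ∧ ¬¬E) ∨ D   [double negation]
= ((D ∨ A) ∧ E) ∨ D   [double negation]
= (D ∧ E) ∨ (A ∧ E) ∨ D   [distribute ∧ over ∨]
= (A ∧ E) ∨ D   [simplify]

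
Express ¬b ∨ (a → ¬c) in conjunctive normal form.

¬b ∨ (a → ¬c)
⇔ ¬b ∨ ¬a ∨ ¬c   [eliminate →]

¬b ∨ ¬a ∨ ¬c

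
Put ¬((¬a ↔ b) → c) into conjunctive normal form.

¬((¬a ↔ b) → c)
≡ ¬(¬(¬a ↔ b) ∨ c)   [eliminate →]
≡ ¬(¬((¬a → b) ∧ (b → ¬a)) ∨ c)   [eliminate ↔]
≡ ¬(¬((¬¬a ∨ b) ∧ (b → ¬a)) ∨ c)   [eliminate →]
≡ ¬(¬((¬¬a ∨ b) ∧ (¬b ∨ ¬a)) ∨ c)   [eliminate →]
≡ ¬¬((¬¬a ∨ b) ∧ (¬b ∨ ¬a)) ∧ ¬c   [De Morgan]
≡ (¬¬a ∨ b) ∧ (¬b ∨ ¬a) ∧ ¬c   [double negation]
≡ (a ∨ b) ∧ (¬b ∨ ¬a) ∧ ¬c   [double negation]

(a ∨ b) ∧ (¬b ∨ ¬a) ∧ ¬c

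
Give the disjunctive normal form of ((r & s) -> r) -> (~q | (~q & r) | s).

~q | s

((r & s) -> r) -> (~q | (~q & r) | s)
⇔ ~((r & s) -> r) | ~q | (~q & r) | s   [eliminate ->]
⇔ ~(~(r & s) | r) | ~q | (~q & r) | s   [eliminate ->]
⇔ (~~(r & s) & ~r) | ~q | (~q & r) | s   [De Morgan]
⇔ (r & s & ~r) | ~q | (~q & r) | s   [double negation]
⇔ ~q | s   [simplify]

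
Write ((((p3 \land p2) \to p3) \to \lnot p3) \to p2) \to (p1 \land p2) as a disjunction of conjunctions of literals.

(\lnot p3 \land \lnot p2) \lor (p1 \land p2)

((((p3 \land p2) \to p3) \to \lnot p3) \to p2) \to (p1 \land p2)
⇔ \lnot ((((p3 \land p2) \to p3) \to \lnot p3) \to p2) \lor (p1 \land p2)   (eliminate \to)
⇔ \lnot (\lnot (((p3 \land p2) \to p3) \to \lnot p3) \lor p2) \lor (p1 \land p2)   (eliminate \to)
⇔ \lnot (\lnot (\lnot ((p3 \land p2) \to p3) \lor \lnot p3) \lor p2) \lor (p1 \land p2)   (eliminate \to)
⇔ \lnot (\lnot (\lnot (\lnot (p3 \land p2) \lor p3) \lor \lnot p3) \lor p2) \lor (p1 \land p2)   (eliminate \to)
⇔ (\lnot \lnot (\lnot (\lnot (p3 \land p2) \lor p3) \lor \lnot p3) \land \lnot p2) \lor (p1 \land p2)   (De Morgan)
⇔ ((\lnot (\lnot (p3 \land p2) \lor p3) \lor \lnot p3) \land \lnot p2) \lor (p1 \land p2)   (double negation)
⇔ (((\lnot \lnot (p3 \land p2) \land \lnot p3) \lor \lnot p3) \land \lnot p2) \lor (p1 \land p2)   (De Morgan)
⇔ (((p3 \land p2 \land \lnot p3) \lor \lnot p3) \land \lnot p2) \lor (p1 \land p2)   (double negation)
⇔ (p3 \land p2 \land \lnot p3 \land \lnot p2) \lor (\lnot p3 \land \lnot p2) \lor (p1 \land p2)   (distribute \land over \lor)
⇔ (\lnot p3 \land \lnot p2) \lor (p1 \land p2)   (simplify)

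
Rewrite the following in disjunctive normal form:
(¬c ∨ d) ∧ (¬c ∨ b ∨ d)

¬c ∨ d

(¬c ∨ d) ∧ (¬c ∨ b ∨ d)
= ¬c ∧ ¬c ∨ ¬c ∧ b ∨ ¬c ∧ d ∨ d ∧ ¬c ∨ d ∧ b ∨ d ∧ d   [distribute ∧ over ∨]
= ¬c ∨ d   [simplify]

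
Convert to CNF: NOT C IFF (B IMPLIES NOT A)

(C OR NOT B OR NOT A) AND (B OR NOT C) AND (A OR NOT C)

NOT C IFF (B IMPLIES NOT A)
= (NOT C IMPLIES (B IMPLIES NOT A)) AND ((B IMPLIES NOT A) IMPLIES NOT C)   [eliminate IFF]
= (NOT NOT C OR (B IMPLIES NOT A)) AND ((B IMPLIES NOT A) IMPLIES NOT C)   [eliminate IMPLIES]
= (NOT NOT C OR NOT B OR NOT A) AND ((B IMPLIES NOT A) IMPLIES NOT C)   [eliminate IMPLIES]
= (NOT NOT C OR NOT B OR NOT A) AND (NOT (B IMPLIES NOT A) OR NOT C)   [eliminate IMPLIES]
= (NOT NOT C OR NOT B OR NOT A) AND (NOT (NOT B OR NOT A) OR NOT C)   [eliminate IMPLIES]
= (C OR NOT B OR NOT A) AND (NOT (NOT B OR NOT A) OR NOT C)   [double negation]
= (C OR NOT B OR NOT A) AND ((NOT NOT B AND NOT NOT A) OR NOT C)   [De Morgan]
= (C OR NOT B OR NOT A) AND ((B AND NOT NOT A) OR NOT C)   [double negation]
= (C OR NOT B OR NOT A) AND ((B AND A) OR NOT C)   [double negation]
= (C OR NOT B OR NOT A) AND (B OR NOT C) AND (A OR NOT C)   [distribute OR over AND]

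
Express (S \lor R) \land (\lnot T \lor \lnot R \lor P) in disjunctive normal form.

(S \lor R) \land (\lnot T \lor \lnot R \lor P)
≡ (S \land \lnot T) \lor (S \land \lnot R) \lor (S \land P) \lor (R \land \lnot T) \lor (R \land \lnot R) \lor (R \land P)   — distribute \land over \lor
≡ (S \land \lnot T) \lor (S \land \lnot R) \lor (S \land P) \lor (R \land \lnot T) \lor (R \land P)   — simplify

(S \land \lnot T) \lor (S \land \lnot R) \lor (S \land P) \lor (R \land \lnot T) \lor (R \land P)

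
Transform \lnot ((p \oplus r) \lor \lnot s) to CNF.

(\lnot p \lor r) \land (\lnot r \lor p) \land s

\lnot ((p \oplus r) \lor \lnot s)
⇔ \lnot ((p \lor r) \land \lnot (p \land r) \lor \lnot s)   (expand \oplus)
⇔ \lnot ((p \lor r) \land \lnot (p \land r)) \land \lnot \lnot s   (De Morgan)
⇔ (\lnot (p \lor r) \lor \lnot \lnot (p \land r)) \land \lnot \lnot s   (De Morgan)
⇔ (\lnot p \land \lnot r \lor \lnot \lnot (p \land r)) \land \lnot \lnot s   (De Morgan)
⇔ (\lnot p \land \lnot r \lor p \land r) \land \lnot \lnot s   (double negation)
⇔ (\lnot p \land \lnot r \lor p \land r) \land s   (double negation)
⇔ (\lnot p \lor p) \land (\lnot p \lor r) \land (\lnot r \lor p) \land (\lnot r \lor r) \land s   (distribute \lor over \land)
⇔ (\lnot p \lor r) \land (\lnot r \lor p) \land s   (simplify)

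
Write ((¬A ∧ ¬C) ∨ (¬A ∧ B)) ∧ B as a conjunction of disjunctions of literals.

¬A ∧ B

((¬A ∧ ¬C) ∨ (¬A ∧ B)) ∧ B
≡ (¬A ∨ ¬A) ∧ (¬A ∨ B) ∧ (¬C ∨ ¬A) ∧ (¬C ∨ B) ∧ B   [distribute ∨ over ∧]
≡ ¬A ∧ B   [simplify]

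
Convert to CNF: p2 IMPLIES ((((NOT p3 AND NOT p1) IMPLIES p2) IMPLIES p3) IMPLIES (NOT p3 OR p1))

p2 IMPLIES ((((NOT p3 AND NOT p1) IMPLIES p2) IMPLIES p3) IMPLIES (NOT p3 OR p1))
= NOT p2 OR ((((NOT p3 AND NOT p1) IMPLIES p2) IMPLIES p3) IMPLIES (NOT p3 OR p1))   (eliminate IMPLIES)
= NOT p2 OR NOT (((NOT p3 AND NOT p1) IMPLIES p2) IMPLIES p3) OR NOT p3 OR p1   (eliminate IMPLIES)
= NOT p2 OR NOT (NOT ((NOT p3 AND NOT p1) IMPLIES p2) OR p3) OR NOT p3 OR p1   (eliminate IMPLIES)
= NOT p2 OR NOT (NOT (NOT (NOT p3 AND NOT p1) OR p2) OR p3) OR NOT p3 OR p1   (eliminate IMPLIES)
= NOT p2 OR (NOT NOT (NOT (NOT p3 AND NOT p1) OR p2) AND NOT p3) OR NOT p3 OR p1   (De Morgan)
= NOT p2 OR ((NOT (NOT p3 AND NOT p1) OR p2) AND NOT p3) OR NOT p3 OR p1   (double negation)
= NOT p2 OR ((NOT NOT p3 OR NOT NOT p1 OR p2) AND NOT p3) OR NOT p3 OR p1   (De Morgan)
= NOT p2 OR ((p3 OR NOT NOT p1 OR p2) AND NOT p3) OR NOT p3 OR p1   (double negation)
= NOT p2 OR ((p3 OR p1 OR p2) AND NOT p3) OR NOT p3 OR p1   (double negation)
= (NOT p2 OR p3 OR p1 OR p2 OR NOT p3 OR p1) AND (NOT p2 OR NOT p3 OR NOT p3 OR p1)   (distribute OR over AND)
= NOT p2 OR NOT p3 OR p1   (simplify)

NOT p2 OR NOT p3 OR p1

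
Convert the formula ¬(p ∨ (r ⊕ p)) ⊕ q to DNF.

¬(p ∨ (r ⊕ p)) ⊕ q
= (¬(p ∨ (r ⊕ p)) ∧ ¬q) ∨ (¬¬(p ∨ (r ⊕ p)) ∧ q)   [expand ⊕]
= (¬(p ∨ (r ∧ ¬p) ∨ (¬r ∧ p)) ∧ ¬q) ∨ (¬¬(p ∨ (r ⊕ p)) ∧ q)   [expand ⊕]
= (¬(p ∨ (r ∧ ¬p) ∨ (¬r ∧ p)) ∧ ¬q) ∨ (¬¬(p ∨ (r ∧ ¬p) ∨ (¬r ∧ p)) ∧ q)   [expand ⊕]
= (¬p ∧ ¬(r ∧ ¬p) ∧ ¬(¬r ∧ p) ∧ ¬q) ∨ (¬¬(p ∨ (r ∧ ¬p) ∨ (¬r ∧ p)) ∧ q)   [De Morgan]
= (¬p ∧ (¬r ∨ ¬¬p) ∧ ¬(¬r ∧ p) ∧ ¬q) ∨ (¬¬(p ∨ (r ∧ ¬p) ∨ (¬r ∧ p)) ∧ q)   [De Morgan]
= (¬p ∧ (¬r ∨ p) ∧ ¬(¬r ∧ p) ∧ ¬q) ∨ (¬¬(p ∨ (r ∧ ¬p) ∨ (¬r ∧ p)) ∧ q)   [double negation]
= (¬p ∧ (¬r ∨ p) ∧ (¬¬r ∨ ¬p) ∧ ¬q) ∨ (¬¬(p ∨ (r ∧ ¬p) ∨ (¬r ∧ p)) ∧ q)   [De Morgan]
= (¬p ∧ (¬r ∨ p) ∧ (r ∨ ¬p) ∧ ¬q) ∨ (¬¬(p ∨ (r ∧ ¬p) ∨ (¬r ∧ p)) ∧ q)   [double negation]
= (¬p ∧ (¬r ∨ p) ∧ (r ∨ ¬p) ∧ ¬q) ∨ ((p ∨ (r ∧ ¬p) ∨ (¬r ∧ p)) ∧ q)   [double negation]
= (¬p ∧ ¬r ∧ r ∧ ¬q) ∨ (¬p ∧ ¬r ∧ ¬p ∧ ¬q) ∨ (¬p ∧ p ∧ r ∧ ¬q) ∨ (¬p ∧ p ∧ ¬p ∧ ¬q) ∨ (p ∧ q) ∨ (r ∧ ¬p ∧ q) ∨ (¬r ∧ p ∧ q)   [distribute ∧ over ∨]
= (¬p ∧ ¬r ∧ ¬q) ∨ (p ∧ q) ∨ (r ∧ ¬p ∧ q)   [simplify]

(¬p ∧ ¬r ∧ ¬q) ∨ (p ∧ q) ∨ (r ∧ ¬p ∧ q)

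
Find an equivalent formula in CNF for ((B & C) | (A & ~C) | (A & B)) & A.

(B | ~C) & A

((B & C) | (A & ~C) | (A & B)) & A
= (B | A | A) & (B | A | B) & (B | ~C | A) & (B | ~C | B) & (C | A | A) & (C | A | B) & (C | ~C | A) & (C | ~C | B) & A   — distribute | over &
= (B | ~C) & A   — simplify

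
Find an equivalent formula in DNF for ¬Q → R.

¬Q → R
≡ ¬¬Q ∨ R   [eliminate →]
≡ Q ∨ R   [double negation]

Q ∨ R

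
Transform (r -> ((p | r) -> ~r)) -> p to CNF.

r | p

(r -> ((p | r) -> ~r)) -> p
≡ ~(r -> ((p | r) -> ~r)) | p   [eliminate ->]
≡ ~(~r | ((p | r) -> ~r)) | p   [eliminate ->]
≡ ~(~r | ~(p | r) | ~r) | p   [eliminate ->]
≡ (~~r & ~~(p | r) & ~~r) | p   [De Morgan]
≡ (r & ~~(p | r) & ~~r) | p   [double negation]
≡ (r & (p | r) & ~~r) | p   [double negation]
≡ (r & (p | r) & r) | p   [double negation]
≡ (r | p) & (p | r | p) & (r | p)   [distribute | over &]
≡ r | p   [simplify]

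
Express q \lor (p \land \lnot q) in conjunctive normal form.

q \lor p

q \lor (p \land \lnot q)
≡ (q \lor p) \land (q \lor \lnot q)   [distribute \lor over \land]
≡ q \lor p   [simplify]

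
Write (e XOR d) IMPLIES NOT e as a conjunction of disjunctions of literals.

NOT e OR d

(e XOR d) IMPLIES NOT e
= NOT (e XOR d) OR NOT e   (eliminate IMPLIES)
= NOT ((e OR d) AND NOT (e AND d)) OR NOT e   (expand XOR)
= NOT (e OR d) OR NOT NOT (e AND d) OR NOT e   (De Morgan)
= (NOT e AND NOT d) OR NOT NOT (e AND d) OR NOT e   (De Morgan)
= (NOT e AND NOT d) OR (e AND d) OR NOT e   (double negation)
= (NOT e OR e OR NOT e) AND (NOT e OR d OR NOT e) AND (NOT d OR e OR NOT e) AND (NOT d OR d OR NOT e)   (distribute OR over AND)
= NOT e OR d   (simplify)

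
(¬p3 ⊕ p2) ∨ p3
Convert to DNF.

(¬p3 ⊕ p2) ∨ p3
≡ (¬p3 ∧ ¬p2) ∨ (¬¬p3 ∧ p2) ∨ p3   (expand ⊕)
≡ (¬p3 ∧ ¬p2) ∨ (p3 ∧ p2) ∨ p3   (double negation)
≡ (¬p3 ∧ ¬p2) ∨ p3   (simplify)

(¬p3 ∧ ¬p2) ∨ p3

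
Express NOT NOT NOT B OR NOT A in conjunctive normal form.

NOT NOT NOT B OR NOT A
≡ NOT B OR NOT A

NOT B OR NOT A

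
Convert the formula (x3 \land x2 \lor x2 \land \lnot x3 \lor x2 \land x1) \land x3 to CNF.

(x3 \land x2 \lor x2 \land \lnot x3 \lor x2 \land x1) \land x3
⇔ (x3 \lor x2 \lor x2) \land (x3 \lor x2 \lor x1) \land (x3 \lor \lnot x3 \lor x2) \land (x3 \lor \lnot x3 \lor x1) \land (x2 \lor x2 \lor x2) \land (x2 \lor x2 \lor x1) \land (x2 \lor \lnot x3 \lor x2) \land (x2 \lor \lnot x3 \lor x1) \land x3   [distribute \lor over \land]
⇔ x2 \land x3   [simplify]

x2 \land x3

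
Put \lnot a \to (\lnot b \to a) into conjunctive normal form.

a \lor b

\lnot a \to (\lnot b \to a)
≡ \lnot \lnot a \lor (\lnot b \to a)   [eliminate \to]
≡ \lnot \lnot a \lor \lnot \lnot b \lor a   [eliminate \to]
≡ a \lor \lnot \lnot b \lor a   [double negation]
≡ a \lor b \lor a   [double negation]
≡ a \lor b   [simplify]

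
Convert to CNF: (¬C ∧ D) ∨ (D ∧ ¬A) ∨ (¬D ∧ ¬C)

(¬C ∧ D) ∨ (D ∧ ¬A) ∨ (¬D ∧ ¬C)
⇔ (¬C ∨ D ∨ ¬D) ∧ (¬C ∨ D ∨ ¬C) ∧ (¬C ∨ ¬A ∨ ¬D) ∧ (¬C ∨ ¬A ∨ ¬C) ∧ (D ∨ D ∨ ¬D) ∧ (D ∨ D ∨ ¬C) ∧ (D ∨ ¬A ∨ ¬D) ∧ (D ∨ ¬A ∨ ¬C)   [distribute ∨ over ∧]
⇔ (¬C ∨ D) ∧ (¬C ∨ ¬A)   [simplify]

(¬C ∨ D) ∧ (¬C ∨ ¬A)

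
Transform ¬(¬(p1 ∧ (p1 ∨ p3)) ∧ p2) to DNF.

¬(¬(p1 ∧ (p1 ∨ p3)) ∧ p2)
≡ ¬¬(p1 ∧ (p1 ∨ p3)) ∨ ¬p2   [De Morgan]
≡ (p1 ∧ (p1 ∨ p3)) ∨ ¬p2   [double negation]
≡ (p1 ∧ p1) ∨ (p1 ∧ p3) ∨ ¬p2   [distribute ∧ over ∨]
≡ p1 ∨ ¬p2   [simplify]

p1 ∨ ¬p2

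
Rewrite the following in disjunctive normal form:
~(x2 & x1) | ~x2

~(x2 & x1) | ~x2
≡ ~x2 | ~x1 | ~x2   — De Morgan
≡ ~x2 | ~x1   — simplify

~x2 | ~x1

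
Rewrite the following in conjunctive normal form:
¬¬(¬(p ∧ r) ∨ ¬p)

¬¬(¬(p ∧ r) ∨ ¬p)
≡ ¬(p ∧ r) ∨ ¬p   [double negation]
≡ ¬p ∨ ¬r ∨ ¬p   [De Morgan]
≡ ¬p ∨ ¬r   [simplify]

¬p ∨ ¬r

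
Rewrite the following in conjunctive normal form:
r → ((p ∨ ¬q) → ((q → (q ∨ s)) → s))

r → ((p ∨ ¬q) → ((q → (q ∨ s)) → s))
≡ ¬r ∨ ((p ∨ ¬q) → ((q → (q ∨ s)) → s))   — eliminate →
≡ ¬r ∨ ¬(p ∨ ¬q) ∨ ((q → (q ∨ s)) → s)   — eliminate →
≡ ¬r ∨ ¬(p ∨ ¬q) ∨ ¬(q → (q ∨ s)) ∨ s   — eliminate →
≡ ¬r ∨ ¬(p ∨ ¬q) ∨ ¬(¬q ∨ q ∨ s) ∨ s   — eliminate →
≡ ¬r ∨ (¬p ∧ ¬¬q) ∨ ¬(¬q ∨ q ∨ s) ∨ s   — De Morgan
≡ ¬r ∨ (¬p ∧ q) ∨ ¬(¬q ∨ q ∨ s) ∨ s   — double negation
≡ ¬r ∨ (¬p ∧ q) ∨ (¬¬q ∧ ¬q ∧ ¬s) ∨ s   — De Morgan
≡ ¬r ∨ (¬p ∧ q) ∨ (q ∧ ¬q ∧ ¬s) ∨ s   — double negation
≡ (¬r ∨ ¬p ∨ q ∨ s) ∧ (¬r ∨ ¬p ∨ ¬q ∨ s) ∧ (¬r ∨ ¬p ∨ ¬s ∨ s) ∧ (¬r ∨ q ∨ q ∨ s) ∧ (¬r ∨ q ∨ ¬q ∨ s) ∧ (¬r ∨ q ∨ ¬s ∨ s)   — distribute ∨ over ∧
≡ (¬r ∨ ¬p ∨ ¬q ∨ s) ∧ (¬r ∨ q ∨ s)   — simplify

(¬r ∨ ¬p ∨ ¬q ∨ s) ∧ (¬r ∨ q ∨ s)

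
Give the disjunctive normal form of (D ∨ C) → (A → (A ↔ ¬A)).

(¬D ∧ ¬C) ∨ ¬A

(D ∨ C) → (A → (A ↔ ¬A))
≡ ¬(D ∨ C) ∨ (A → (A ↔ ¬A))   [eliminate →]
≡ ¬(D ∨ C) ∨ ¬A ∨ (A ↔ ¬A)   [eliminate →]
≡ ¬(D ∨ C) ∨ ¬A ∨ ((A → ¬A) ∧ (¬A → A))   [eliminate ↔]
≡ ¬(D ∨ C) ∨ ¬A ∨ ((¬A ∨ ¬A) ∧ (¬A → A))   [eliminate →]
≡ ¬(D ∨ C) ∨ ¬A ∨ ((¬A ∨ ¬A) ∧ (¬¬A ∨ A))   [eliminate →]
≡ (¬D ∧ ¬C) ∨ ¬A ∨ ((¬A ∨ ¬A) ∧ (¬¬A ∨ A))   [De Morgan]
≡ (¬D ∧ ¬C) ∨ ¬A ∨ ((¬A ∨ ¬A) ∧ (A ∨ A))   [double negation]
≡ (¬D ∧ ¬C) ∨ ¬A ∨ (¬A ∧ A) ∨ (¬A ∧ A) ∨ (¬A ∧ A) ∨ (¬A ∧ A)   [distribute ∧ over ∨]
≡ (¬D ∧ ¬C) ∨ ¬A   [simplify]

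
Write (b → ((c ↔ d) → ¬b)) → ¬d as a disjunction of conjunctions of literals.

(b → ((c ↔ d) → ¬b)) → ¬d
⇔ ¬(b → ((c ↔ d) → ¬b)) ∨ ¬d   — eliminate →
⇔ ¬(¬b ∨ ((c ↔ d) → ¬b)) ∨ ¬d   — eliminate →
⇔ ¬(¬b ∨ ¬(c ↔ d) ∨ ¬b) ∨ ¬d   — eliminate →
⇔ ¬(¬b ∨ ¬((c → d) ∧ (d → c)) ∨ ¬b) ∨ ¬d   — eliminate ↔
⇔ ¬(¬b ∨ ¬((¬c ∨ d) ∧ (d → c)) ∨ ¬b) ∨ ¬d   — eliminate →
⇔ ¬(¬b ∨ ¬((¬c ∨ d) ∧ (¬d ∨ c)) ∨ ¬b) ∨ ¬d   — eliminate →
⇔ (¬¬b ∧ ¬¬((¬c ∨ d) ∧ (¬d ∨ c)) ∧ ¬¬b) ∨ ¬d   — De Morgan
⇔ (b ∧ ¬¬((¬c ∨ d) ∧ (¬d ∨ c)) ∧ ¬¬b) ∨ ¬d   — double negation
⇔ (b ∧ (¬c ∨ d) ∧ (¬d ∨ c) ∧ ¬¬b) ∨ ¬d   — double negation
⇔ (b ∧ (¬c ∨ d) ∧ (¬d ∨ c) ∧ b) ∨ ¬d   — double negation
⇔ (b ∧ ¬c ∧ ¬d ∧ b) ∨ (b ∧ ¬c ∧ c ∧ b) ∨ (b ∧ d ∧ ¬d ∧ b) ∨ (b ∧ d ∧ c ∧ b) ∨ ¬d   — distribute ∧ over ∨
⇔ (b ∧ d ∧ c) ∨ ¬d   — simplify

(b ∧ d ∧ c) ∨ ¬d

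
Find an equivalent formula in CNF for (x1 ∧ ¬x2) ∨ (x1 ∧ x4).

x1 ∧ (¬x2 ∨ x4)

(x1 ∧ ¬x2) ∨ (x1 ∧ x4)
= (x1 ∨ x1) ∧ (x1 ∨ x4) ∧ (¬x2 ∨ x1) ∧ (¬x2 ∨ x4)   [distribute ∨ over ∧]
= x1 ∧ (¬x2 ∨ x4)   [simplify]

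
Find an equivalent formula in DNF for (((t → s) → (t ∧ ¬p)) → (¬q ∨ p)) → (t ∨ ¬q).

t ∨ ¬q

(((t → s) → (t ∧ ¬p)) → (¬q ∨ p)) → (t ∨ ¬q)
⇔ ¬(((t → s) → (t ∧ ¬p)) → (¬q ∨ p)) ∨ t ∨ ¬q   [eliminate →]
⇔ ¬(¬((t → s) → (t ∧ ¬p)) ∨ ¬q ∨ p) ∨ t ∨ ¬q   [eliminate →]
⇔ ¬(¬(¬(t → s) ∨ (t ∧ ¬p)) ∨ ¬q ∨ p) ∨ t ∨ ¬q   [eliminate →]
⇔ ¬(¬(¬(¬t ∨ s) ∨ (t ∧ ¬p)) ∨ ¬q ∨ p) ∨ t ∨ ¬q   [eliminate →]
⇔ (¬¬(¬(¬t ∨ s) ∨ (t ∧ ¬p)) ∧ ¬¬q ∧ ¬p) ∨ t ∨ ¬q   [De Morgan]
⇔ ((¬(¬t ∨ s) ∨ (t ∧ ¬p)) ∧ ¬¬q ∧ ¬p) ∨ t ∨ ¬q   [double negation]
⇔ (((¬¬t ∧ ¬s) ∨ (t ∧ ¬p)) ∧ ¬¬q ∧ ¬p) ∨ t ∨ ¬q   [De Morgan]
⇔ (((t ∧ ¬s) ∨ (t ∧ ¬p)) ∧ ¬¬q ∧ ¬p) ∨ t ∨ ¬q   [double negation]
⇔ (((t ∧ ¬s) ∨ (t ∧ ¬p)) ∧ q ∧ ¬p) ∨ t ∨ ¬q   [double negation]
⇔ (t ∧ ¬s ∧ q ∧ ¬p) ∨ (t ∧ ¬p ∧ q ∧ ¬p) ∨ t ∨ ¬q   [distribute ∧ over ∨]
⇔ t ∨ ¬q   [simplify]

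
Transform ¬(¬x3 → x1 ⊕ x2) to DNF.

¬(¬x3 → x1 ⊕ x2)
≡ ¬(¬¬x3 ∨ (x1 ⊕ x2))   [eliminate →]
≡ ¬(¬¬x3 ∨ x1 ∧ ¬x2 ∨ ¬x1 ∧ x2)   [expand ⊕]
≡ ¬¬¬x3 ∧ ¬(x1 ∧ ¬x2) ∧ ¬(¬x1 ∧ x2)   [De Morgan]
≡ ¬x3 ∧ ¬(x1 ∧ ¬x2) ∧ ¬(¬x1 ∧ x2)   [double negation]
≡ ¬x3 ∧ (¬x1 ∨ ¬¬x2) ∧ ¬(¬x1 ∧ x2)   [De Morgan]
≡ ¬x3 ∧ (¬x1 ∨ x2) ∧ ¬(¬x1 ∧ x2)   [double negation]
≡ ¬x3 ∧ (¬x1 ∨ x2) ∧ (¬¬x1 ∨ ¬x2)   [De Morgan]
≡ ¬x3 ∧ (¬x1 ∨ x2) ∧ (x1 ∨ ¬x2)   [double negation]
≡ ¬x3 ∧ ¬x1 ∧ x1 ∨ ¬x3 ∧ ¬x1 ∧ ¬x2 ∨ ¬x3 ∧ x2 ∧ x1 ∨ ¬x3 ∧ x2 ∧ ¬x2   [distribute ∧ over ∨]
≡ ¬x3 ∧ ¬x1 ∧ ¬x2 ∨ ¬x3 ∧ x2 ∧ x1   [simplify]

¬x3 ∧ ¬x1 ∧ ¬x2 ∨ ¬x3 ∧ x2 ∧ x1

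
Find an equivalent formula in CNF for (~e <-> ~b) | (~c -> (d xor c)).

(~e <-> ~b) | (~c -> (d xor c))
≡ ((~e -> ~b) & (~b -> ~e)) | (~c -> (d xor c))   — eliminate <->
≡ ((~~e | ~b) & (~b -> ~e)) | (~c -> (d xor c))   — eliminate ->
≡ ((~~e | ~b) & (~~b | ~e)) | (~c -> (d xor c))   — eliminate ->
≡ ((~~e | ~b) & (~~b | ~e)) | ~~c | (d xor c)   — eliminate ->
≡ ((~~e | ~b) & (~~b | ~e)) | ~~c | ((d | c) & ~(d & c))   — expand xor
≡ ((e | ~b) & (~~b | ~e)) | ~~c | ((d | c) & ~(d & c))   — double negation
≡ ((e | ~b) & (b | ~e)) | ~~c | ((d | c) & ~(d & c))   — double negation
≡ ((e | ~b) & (b | ~e)) | c | ((d | c) & ~(d & c))   — double negation
≡ ((e | ~b) & (b | ~e)) | c | ((d | c) & (~d | ~c))   — De Morgan
≡ (e | ~b | c | d | c) & (e | ~b | c | ~d | ~c) & (b | ~e | c | d | c) & (b | ~e | c | ~d | ~c)   — distribute | over &
≡ (e | ~b | c | d) & (b | ~e | c | d)   — simplify

(e | ~b | c | d) & (b | ~e | c | d)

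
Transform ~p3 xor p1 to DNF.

(~p3 & ~p1) | (p3 & p1)

~p3 xor p1
≡ (~p3 & ~p1) | (~~p3 & p1)   — expand xor
≡ (~p3 & ~p1) | (p3 & p1)   — double negation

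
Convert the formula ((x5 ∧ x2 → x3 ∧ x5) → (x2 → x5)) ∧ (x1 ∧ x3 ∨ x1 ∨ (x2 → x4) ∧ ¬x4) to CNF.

((x5 ∧ x2 → x3 ∧ x5) → (x2 → x5)) ∧ (x1 ∧ x3 ∨ x1 ∨ (x2 → x4) ∧ ¬x4)
≡ (¬(x5 ∧ x2 → x3 ∧ x5) ∨ (x2 → x5)) ∧ (x1 ∧ x3 ∨ x1 ∨ (x2 → x4) ∧ ¬x4)   — eliminate →
≡ (¬(¬(x5 ∧ x2) ∨ x3 ∧ x5) ∨ (x2 → x5)) ∧ (x1 ∧ x3 ∨ x1 ∨ (x2 → x4) ∧ ¬x4)   — eliminate →
≡ (¬(¬(x5 ∧ x2) ∨ x3 ∧ x5) ∨ ¬x2 ∨ x5) ∧ (x1 ∧ x3 ∨ x1 ∨ (x2 → x4) ∧ ¬x4)   — eliminate →
≡ (¬(¬(x5 ∧ x2) ∨ x3 ∧ x5) ∨ ¬x2 ∨ x5) ∧ (x1 ∧ x3 ∨ x1 ∨ (¬x2 ∨ x4) ∧ ¬x4)   — eliminate →
≡ (¬¬(x5 ∧ x2) ∧ ¬(x3 ∧ x5) ∨ ¬x2 ∨ x5) ∧ (x1 ∧ x3 ∨ x1 ∨ (¬x2 ∨ x4) ∧ ¬x4)   — De Morgan
≡ (x5 ∧ x2 ∧ ¬(x3 ∧ x5) ∨ ¬x2 ∨ x5) ∧ (x1 ∧ x3 ∨ x1 ∨ (¬x2 ∨ x4) ∧ ¬x4)   — double negation
≡ (x5 ∧ x2 ∧ (¬x3 ∨ ¬x5) ∨ ¬x2 ∨ x5) ∧ (x1 ∧ x3 ∨ x1 ∨ (¬x2 ∨ x4) ∧ ¬x4)   — De Morgan
≡ (x5 ∨ ¬x2 ∨ x5) ∧ (x2 ∨ ¬x2 ∨ x5) ∧ (¬x3 ∨ ¬x5 ∨ ¬x2 ∨ x5) ∧ (x1 ∨ x1 ∨ ¬x2 ∨ x4) ∧ (x1 ∨ x1 ∨ ¬x4) ∧ (x3 ∨ x1 ∨ ¬x2 ∨ x4) ∧ (x3 ∨ x1 ∨ ¬x4)   — distribute ∨ over ∧
≡ (x5 ∨ ¬x2) ∧ (x1 ∨ ¬x2 ∨ x4) ∧ (x1 ∨ ¬x4)   — simplify

(x5 ∨ ¬x2) ∧ (x1 ∨ ¬x2 ∨ x4) ∧ (x1 ∨ ¬x4)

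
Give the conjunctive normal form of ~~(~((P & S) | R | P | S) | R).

(~P | R) & (~S | R)

~~(~((P & S) | R | P | S) | R)
= ~((P & S) | R | P | S) | R   (double negation)
= (~(P & S) & ~R & ~P & ~S) | R   (De Morgan)
= ((~P | ~S) & ~R & ~P & ~S) | R   (De Morgan)
= (~P | ~S | R) & (~R | R) & (~P | R) & (~S | R)   (distribute | over &)
= (~P | R) & (~S | R)   (simplify)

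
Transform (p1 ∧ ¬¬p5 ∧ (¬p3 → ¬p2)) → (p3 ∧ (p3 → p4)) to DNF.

(p1 ∧ ¬¬p5 ∧ (¬p3 → ¬p2)) → (p3 ∧ (p3 → p4))
≡ ¬(p1 ∧ ¬¬p5 ∧ (¬p3 → ¬p2)) ∨ (p3 ∧ (p3 → p4))   [eliminate →]
≡ ¬(p1 ∧ ¬¬p5 ∧ (¬¬p3 ∨ ¬p2)) ∨ (p3 ∧ (p3 → p4))   [eliminate →]
≡ ¬(p1 ∧ ¬¬p5 ∧ (¬¬p3 ∨ ¬p2)) ∨ (p3 ∧ (¬p3 ∨ p4))   [eliminate →]
≡ ¬p1 ∨ ¬¬¬p5 ∨ ¬(¬¬p3 ∨ ¬p2) ∨ (p3 ∧ (¬p3 ∨ p4))   [De Morgan]
≡ ¬p1 ∨ ¬p5 ∨ ¬(¬¬p3 ∨ ¬p2) ∨ (p3 ∧ (¬p3 ∨ p4))   [double negation]
≡ ¬p1 ∨ ¬p5 ∨ (¬¬¬p3 ∧ ¬¬p2) ∨ (p3 ∧ (¬p3 ∨ p4))   [De Morgan]
≡ ¬p1 ∨ ¬p5 ∨ (¬p3 ∧ ¬¬p2) ∨ (p3 ∧ (¬p3 ∨ p4))   [double negation]
≡ ¬p1 ∨ ¬p5 ∨ (¬p3 ∧ p2) ∨ (p3 ∧ (¬p3 ∨ p4))   [double negation]
≡ ¬p1 ∨ ¬p5 ∨ (¬p3 ∧ p2) ∨ (p3 ∧ ¬p3) ∨ (p3 ∧ p4)   [distribute ∧ over ∨]
≡ ¬p1 ∨ ¬p5 ∨ (¬p3 ∧ p2) ∨ (p3 ∧ p4)   [simplify]

¬p1 ∨ ¬p5 ∨ (¬p3 ∧ p2) ∨ (p3 ∧ p4)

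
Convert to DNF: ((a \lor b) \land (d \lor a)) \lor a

a \lor (b \land d)

((a \lor b) \land (d \lor a)) \lor a
= (a \land d) \lor (a \land a) \lor (b \land d) \lor (b \land a) \lor a   [distribute \land over \lor]
= a \lor (b \land d)   [simplify]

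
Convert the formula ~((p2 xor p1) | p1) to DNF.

~((p2 xor p1) | p1)
≡ ~((p2 & ~p1) | (~p2 & p1) | p1)   [expand xor]
≡ ~(p2 & ~p1) & ~(~p2 & p1) & ~p1   [De Morgan]
≡ (~p2 | ~~p1) & ~(~p2 & p1) & ~p1   [De Morgan]
≡ (~p2 | p1) & ~(~p2 & p1) & ~p1   [double negation]
≡ (~p2 | p1) & (~~p2 | ~p1) & ~p1   [De Morgan]
≡ (~p2 | p1) & (p2 | ~p1) & ~p1   [double negation]
≡ (~p2 & p2 & ~p1) | (~p2 & ~p1 & ~p1) | (p1 & p2 & ~p1) | (p1 & ~p1 & ~p1)   [distribute & over |]
≡ ~p2 & ~p1   [simplify]

~p2 & ~p1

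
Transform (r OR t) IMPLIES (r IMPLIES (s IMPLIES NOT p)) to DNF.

NOT r OR NOT s OR NOT p

(r OR t) IMPLIES (r IMPLIES (s IMPLIES NOT p))
= NOT (r OR t) OR (r IMPLIES (s IMPLIES NOT p))
= NOT (r OR t) OR NOT r OR (s IMPLIES NOT p)
= NOT (r OR t) OR NOT r OR NOT s OR NOT p
= (NOT r AND NOT t) OR NOT r OR NOT s OR NOT p
= NOT r OR NOT s OR NOT p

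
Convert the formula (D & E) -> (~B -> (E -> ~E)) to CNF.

(D & E) -> (~B -> (E -> ~E))
= ~(D & E) | (~B -> (E -> ~E))   [eliminate ->]
= ~(D & E) | ~~B | (E -> ~E)   [eliminate ->]
= ~(D & E) | ~~B | ~E | ~E   [eliminate ->]
= ~D | ~E | ~~B | ~E | ~E   [De Morgan]
= ~D | ~E | B | ~E | ~E   [double negation]
= ~D | ~E | B   [simplify]

~D | ~E | B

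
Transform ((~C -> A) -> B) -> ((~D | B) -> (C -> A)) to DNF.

(C & ~B) | (D & ~B) | ~C | A

((~C -> A) -> B) -> ((~D | B) -> (C -> A))
⇔ ~((~C -> A) -> B) | ((~D | B) -> (C -> A))   (eliminate ->)
⇔ ~(~(~C -> A) | B) | ((~D | B) -> (C -> A))   (eliminate ->)
⇔ ~(~(~~C | A) | B) | ((~D | B) -> (C -> A))   (eliminate ->)
⇔ ~(~(~~C | A) | B) | ~(~D | B) | (C -> A)   (eliminate ->)
⇔ ~(~(~~C | A) | B) | ~(~D | B) | ~C | A   (eliminate ->)
⇔ (~~(~~C | A) & ~B) | ~(~D | B) | ~C | A   (De Morgan)
⇔ ((~~C | A) & ~B) | ~(~D | B) | ~C | A   (double negation)
⇔ ((C | A) & ~B) | ~(~D | B) | ~C | A   (double negation)
⇔ ((C | A) & ~B) | (~~D & ~B) | ~C | A   (De Morgan)
⇔ ((C | A) & ~B) | (D & ~B) | ~C | A   (double negation)
⇔ (C & ~B) | (A & ~B) | (D & ~B) | ~C | A   (distribute & over |)
⇔ (C & ~B) | (D & ~B) | ~C | A   (simplify)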